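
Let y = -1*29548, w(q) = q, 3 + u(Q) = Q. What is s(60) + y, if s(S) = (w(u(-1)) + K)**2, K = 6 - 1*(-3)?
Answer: -29523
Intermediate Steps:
u(Q) = -3 + Q
K = 9 (K = 6 + 3 = 9)
y = -29548
s(S) = 25 (s(S) = ((-3 - 1) + 9)**2 = (-4 + 9)**2 = 5**2 = 25)
s(60) + y = 25 - 29548 = -29523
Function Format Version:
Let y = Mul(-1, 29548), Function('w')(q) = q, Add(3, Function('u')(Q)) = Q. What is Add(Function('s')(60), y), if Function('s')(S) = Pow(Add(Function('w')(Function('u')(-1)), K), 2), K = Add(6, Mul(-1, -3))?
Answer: -29523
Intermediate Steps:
Function('u')(Q) = Add(-3, Q)
K = 9 (K = Add(6, 3) = 9)
y = -29548
Function('s')(S) = 25 (Function('s')(S) = Pow(Add(Add(-3, -1), 9), 2) = Pow(Add(-4, 9), 2) = Pow(5, 2) = 25)
Add(Function('s')(60), y) = Add(25, -29548) = -29523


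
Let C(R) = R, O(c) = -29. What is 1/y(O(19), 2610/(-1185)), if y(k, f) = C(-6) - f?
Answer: -79/300 ≈ -0.26333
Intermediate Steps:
y(k, f) = -6 - f
1/y(O(19), 2610/(-1185)) = 1/(-6 - 2610/(-1185)) = 1/(-6 - 2610*(-1)/1185) = 1/(-6 - 1*(-174/79)) = 1/(-6 + 174/79) = 1/(-300/79) = -79/300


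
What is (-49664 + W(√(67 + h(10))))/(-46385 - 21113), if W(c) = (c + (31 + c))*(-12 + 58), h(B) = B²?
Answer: 24119/33749 - 46*√167/33749 ≈ 0.69704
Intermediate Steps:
W(c) = 1426 + 92*c (W(c) = (31 + 2*c)*46 = 1426 + 92*c)
(-49664 + W(√(67 + h(10))))/(-46385 - 21113) = (-49664 + (1426 + 92*√(67 + 10²)))/(-46385 - 21113) = (-49664 + (1426 + 92*√(67 + 100)))/(-67498) = (-49664 + (1426 + 92*√167))*(-1/67498) = (-48238 + 92*√167)*(-1/67498) = 24119/33749 - 46*√167/33749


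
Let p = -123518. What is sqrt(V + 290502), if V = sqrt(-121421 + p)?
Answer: sqrt(290502 + I*sqrt(244939)) ≈ 538.98 + 0.459*I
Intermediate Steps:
V = I*sqrt(244939) (V = sqrt(-121421 - 123518) = sqrt(-244939) = I*sqrt(244939) ≈ 494.91*I)
sqrt(V + 290502) = sqrt(I*sqrt(244939) + 290502) = sqrt(290502 + I*sqrt(244939))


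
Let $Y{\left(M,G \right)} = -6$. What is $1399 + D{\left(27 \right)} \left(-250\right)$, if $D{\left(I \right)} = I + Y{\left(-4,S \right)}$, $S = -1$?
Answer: $-3851$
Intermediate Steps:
$D{\left(I \right)} = -6 + I$ ($D{\left(I \right)} = I - 6 = -6 + I$)
$1399 + D{\left(27 \right)} \left(-250\right) = 1399 + \left(-6 + 27\right) \left(-250\right) = 1399 + 21 \left(-250\right) = 1399 - 5250 = -3851$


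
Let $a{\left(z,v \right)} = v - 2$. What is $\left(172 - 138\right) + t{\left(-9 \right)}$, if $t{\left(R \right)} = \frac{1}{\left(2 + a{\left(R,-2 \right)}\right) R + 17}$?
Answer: $\frac{1191}{35} \approx 34.029$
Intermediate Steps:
$a{\left(z,v \right)} = -2 + v$ ($a{\left(z,v \right)} = v - 2 = -2 + v$)
$t{\left(R \right)} = \frac{1}{17 - 2 R}$ ($t{\left(R \right)} = \frac{1}{\left(2 - 4\right) R + 17} = \frac{1}{- 2 R + 17} = \frac{1}{17 - 2 R}$)
$\left(172 - 138\right) + t{\left(-9 \right)} = \left(172 - 138\right) - \frac{1}{-17 + 2 \left(-9\right)} = \left(172 - 138\right) - \frac{1}{-17 - 18} = 34 - \frac{1}{-35} = 34 - - \frac{1}{35} = 34 + \frac{1}{35} = \frac{1191}{35}$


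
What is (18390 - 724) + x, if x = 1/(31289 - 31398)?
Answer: 1925593/109 ≈ 17666.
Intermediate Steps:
x = -1/109 (x = 1/(-109) = -1/109 ≈ -0.0091743)
(18390 - 724) + x = (18390 - 724) - 1/109 = 17666 - 1/109 = 1925593/109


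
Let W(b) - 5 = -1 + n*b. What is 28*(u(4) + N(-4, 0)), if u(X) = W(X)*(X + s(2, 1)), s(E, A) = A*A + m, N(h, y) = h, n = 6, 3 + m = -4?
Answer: -1680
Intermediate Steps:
m = -7 (m = -3 - 4 = -7)
W(b) = 4 + 6*b (W(b) = 5 + (-1 + 6*b) = 4 + 6*b)
s(E, A) = -7 + A² (s(E, A) = A*A - 7 = A² - 7 = -7 + A²)
u(X) = (-6 + X)*(4 + 6*X) (u(X) = (4 + 6*X)*(X + (-7 + 1²)) = (4 + 6*X)*(X + (-7 + 1)) = (4 + 6*X)*(X - 6) = (4 + 6*X)*(-6 + X) = (-6 + X)*(4 + 6*X))
28*(u(4) + N(-4, 0)) = 28*(2*(-6 + 4)*(2 + 3*4) - 4) = 28*(2*(-2)*(2 + 12) - 4) = 28*(2*(-2)*14 - 4) = 28*(-56 - 4) = 28*(-60) = -1680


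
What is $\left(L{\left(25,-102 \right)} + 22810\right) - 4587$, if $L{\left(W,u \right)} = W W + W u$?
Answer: $16298$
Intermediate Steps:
$L{\left(W,u \right)} = W^{2} + W u$
$\left(L{\left(25,-102 \right)} + 22810\right) - 4587 = \left(25 \left(25 - 102\right) + 22810\right) - 4587 = \left(25 \left(-77\right) + 22810\right) - 4587 = \left(-1925 + 22810\right) - 4587 = 20885 - 4587 = 16298$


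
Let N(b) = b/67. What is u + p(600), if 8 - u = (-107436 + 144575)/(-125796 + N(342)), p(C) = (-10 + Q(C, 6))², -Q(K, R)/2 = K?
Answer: 12339490071233/8427990 ≈ 1.4641e+6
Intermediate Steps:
Q(K, R) = -2*K
N(b) = b/67 (N(b) = b*(1/67) = b/67)
p(C) = (-10 - 2*C)²
u = 69912233/8427990 (u = 8 - (-107436 + 144575)/(-125796 + (1/67)*342) = 8 - 37139/(-125796 + 342/67) = 8 - 37139/(-8427990/67) = 8 - 37139*(-67)/8427990 = 8 - 1*(-2488313/8427990) = 8 + 2488313/8427990 = 69912233/8427990 ≈ 8.2952)
u + p(600) = 69912233/8427990 + 4*(5 + 600)² = 69912233/8427990 + 4*605² = 69912233/8427990 + 4*366025 = 69912233/8427990 + 1464100 = 12339490071233/8427990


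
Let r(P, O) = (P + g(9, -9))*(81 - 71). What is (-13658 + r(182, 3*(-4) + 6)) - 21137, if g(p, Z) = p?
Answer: -32885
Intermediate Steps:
r(P, O) = 90 + 10*P (r(P, O) = (P + 9)*(81 - 71) = (9 + P)*10 = 90 + 10*P)
(-13658 + r(182, 3*(-4) + 6)) - 21137 = (-13658 + (90 + 10*182)) - 21137 = (-13658 + (90 + 1820)) - 21137 = (-13658 + 1910) - 21137 = -11748 - 21137 = -32885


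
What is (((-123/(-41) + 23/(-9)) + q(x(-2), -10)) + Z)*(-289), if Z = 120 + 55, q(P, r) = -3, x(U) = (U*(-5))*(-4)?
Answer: -448528/9 ≈ -49836.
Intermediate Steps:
x(U) = 20*U (x(U) = -5*U*(-4) = 20*U)
Z = 175
(((-123/(-41) + 23/(-9)) + q(x(-2), -10)) + Z)*(-289) = (((-123/(-41) + 23/(-9)) - 3) + 175)*(-289) = (((-123*(-1/41) + 23*(-⅑)) - 3) + 175)*(-289) = (((3 - 23/9) - 3) + 175)*(-289) = ((4/9 - 3) + 175)*(-289) = (-23/9 + 175)*(-289) = (1552/9)*(-289) = -448528/9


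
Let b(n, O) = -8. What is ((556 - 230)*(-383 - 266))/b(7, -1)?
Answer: 105787/4 ≈ 26447.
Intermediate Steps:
((556 - 230)*(-383 - 266))/b(7, -1) = ((556 - 230)*(-383 - 266))/(-8) = (326*(-649))*(-1/8) = -211574*(-1/8) = 105787/4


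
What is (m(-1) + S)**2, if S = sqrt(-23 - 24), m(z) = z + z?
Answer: (2 - I*sqrt(47))**2 ≈ -43.0 - 27.423*I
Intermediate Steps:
m(z) = 2*z
S = I*sqrt(47) (S = sqrt(-47) = I*sqrt(47) ≈ 6.8557*I)
(m(-1) + S)**2 = (2*(-1) + I*sqrt(47))**2 = (-2 + I*sqrt(47))**2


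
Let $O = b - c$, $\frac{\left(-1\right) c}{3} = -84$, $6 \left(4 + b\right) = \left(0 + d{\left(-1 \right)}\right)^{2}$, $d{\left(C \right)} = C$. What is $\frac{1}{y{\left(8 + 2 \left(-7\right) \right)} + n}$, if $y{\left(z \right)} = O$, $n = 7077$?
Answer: $\frac{6}{40927} \approx 0.0001466$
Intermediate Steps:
$b = - \frac{23}{6}$ ($b = -4 + \frac{\left(0 - 1\right)^{2}}{6} = -4 + \frac{\left(-1\right)^{2}}{6} = -4 + \frac{1}{6} \cdot 1 = -4 + \frac{1}{6} = - \frac{23}{6} \approx -3.8333$)
$c = 252$ ($c = \left(-3\right) \left(-84\right) = 252$)
$O = - \frac{1535}{6}$ ($O = - \frac{23}{6} - 252 = - \frac{1535}{6} \approx -255.83$)
$y{\left(z \right)} = - \frac{1535}{6}$
$\frac{1}{y{\left(8 + 2 \left(-7\right) \right)} + n} = \frac{1}{- \frac{1535}{6} + 7077} = \frac{1}{\frac{40927}{6}} = \frac{6}{40927}$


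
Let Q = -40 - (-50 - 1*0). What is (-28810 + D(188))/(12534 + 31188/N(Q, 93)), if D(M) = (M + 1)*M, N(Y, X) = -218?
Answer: 366349/675306 ≈ 0.54249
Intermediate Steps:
Q = 10 (Q = -40 - (-50 + 0) = -40 - 1*(-50) = -40 + 50 = 10)
D(M) = M*(1 + M) (D(M) = (1 + M)*M = M*(1 + M))
(-28810 + D(188))/(12534 + 31188/N(Q, 93)) = (-28810 + 188*(1 + 188))/(12534 + 31188/(-218)) = (-28810 + 188*189)/(12534 + 31188*(-1/218)) = (-28810 + 35532)/(12534 - 15594/109) = 6722/(1350612/109) = 6722*(109/1350612) = 366349/675306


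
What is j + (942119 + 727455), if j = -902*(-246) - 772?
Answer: 1890694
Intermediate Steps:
j = 221120 (j = 221892 - 772 = 221120)
j + (942119 + 727455) = 221120 + (942119 + 727455) = 221120 + 1669574 = 1890694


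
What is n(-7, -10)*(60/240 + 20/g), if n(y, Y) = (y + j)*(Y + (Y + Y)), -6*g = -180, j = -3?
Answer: 275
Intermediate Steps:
g = 30 (g = -1/6*(-180) = 30)
n(y, Y) = 3*Y*(-3 + y) (n(y, Y) = (y - 3)*(Y + (Y + Y)) = (-3 + y)*(Y + 2*Y) = (-3 + y)*(3*Y) = 3*Y*(-3 + y))
n(-7, -10)*(60/240 + 20/g) = (3*(-10)*(-3 - 7))*(60/240 + 20/30) = (3*(-10)*(-10))*(60*(1/240) + 20*(1/30)) = 300*(1/4 + 2/3) = 300*(11/12) = 275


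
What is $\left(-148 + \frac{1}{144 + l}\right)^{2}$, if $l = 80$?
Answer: $\frac{1098988801}{50176} \approx 21903.0$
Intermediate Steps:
$\left(-148 + \frac{1}{144 + l}\right)^{2} = \left(-148 + \frac{1}{144 + 80}\right)^{2} = \left(-148 + \frac{1}{224}\right)^{2} = \left(- \frac{33151}{224}\right)^{2} = \frac{1098988801}{50176}$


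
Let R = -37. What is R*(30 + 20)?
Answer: -1850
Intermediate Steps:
R*(30 + 20) = -37*(30 + 20) = -37*50 = -1850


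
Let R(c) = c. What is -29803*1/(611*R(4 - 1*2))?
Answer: -29803/1222 ≈ -24.389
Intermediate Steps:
-29803*1/(611*R(4 - 1*2)) = -29803*1/(611*(4 - 1*2)) = -29803*1/(611*(4 - 2)) = -29803/((2*47)*13) = -29803/(94*13) = -29803/1222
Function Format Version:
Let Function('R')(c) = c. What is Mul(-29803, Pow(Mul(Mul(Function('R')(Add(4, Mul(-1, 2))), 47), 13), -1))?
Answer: Rational(-29803, 1222) ≈ -24.389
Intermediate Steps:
Mul(-29803, Pow(Mul(Mul(Function('R')(Add(4, Mul(-1, 2))), 47), 13), -1)) = Mul(-29803, Pow(Mul(Mul(Add(4, Mul(-1, 2)), 47), 13), -1)) = Mul(-29803, Pow(Mul(Mul(Add(4, -2), 47), 13), -1)) = Mul(-29803, Pow(Mul(Mul(2, 47), 13), -1)) = Mul(-29803, Pow(Mul(94, 13), -1)) = Mul(-29803, Pow(1222, -1)) = Mul(-29803, Rational(1, 1222)) = Rational(-29803, 1222)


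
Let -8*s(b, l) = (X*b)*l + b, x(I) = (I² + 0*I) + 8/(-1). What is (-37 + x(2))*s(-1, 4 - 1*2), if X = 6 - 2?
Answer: -369/8 ≈ -46.125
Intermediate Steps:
X = 4
x(I) = -8 + I² (x(I) = (I² + 0) + 8*(-1) = I² - 8 = -8 + I²)
s(b, l) = -b/8 - b*l/2 (s(b, l) = -((4*b)*l + b)/8 = -(4*b*l + b)/8 = -(b + 4*b*l)/8 = -b/8 - b*l/2)
(-37 + x(2))*s(-1, 4 - 1*2) = (-37 + (-8 + 2²))*(-⅛*(-1)*(1 + 4*(4 - 1*2))) = (-37 + (-8 + 4))*(-⅛*(-1)*(1 + 4*(4 - 2))) = (-37 - 4)*(-⅛*(-1)*(1 + 4*2)) = -(-41)*(-1)*(1 + 8)/8 = -(-41)*(-1)*9/8 = -41*9/8 = -369/8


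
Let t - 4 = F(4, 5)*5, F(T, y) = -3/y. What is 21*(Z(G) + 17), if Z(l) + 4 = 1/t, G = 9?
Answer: 294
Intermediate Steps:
t = 1 (t = 4 - 3/5*5 = 4 - 3*⅕*5 = 4 - ⅗*5 = 4 - 3 = 1)
Z(l) = -3 (Z(l) = -4 + 1/1 = -4 + 1 = -3)
21*(Z(G) + 17) = 21*(-3 + 17) = 21*14 = 294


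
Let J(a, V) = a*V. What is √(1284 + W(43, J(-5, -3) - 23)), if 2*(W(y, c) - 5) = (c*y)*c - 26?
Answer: 2*√663 ≈ 51.498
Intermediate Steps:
J(a, V) = V*a
W(y, c) = -8 + y*c²/2 (W(y, c) = 5 + ((c*y)*c - 26)/2 = 5 + (y*c² - 26)/2 = 5 + (-26 + y*c²)/2 = 5 + (-13 + y*c²/2) = -8 + y*c²/2)
√(1284 + W(43, J(-5, -3) - 23)) = √(1284 + (-8 + (½)*43*(-3*(-5) - 23)²)) = √(1284 + (-8 + (½)*43*(15 - 23)²)) = √(1284 + (-8 + (½)*43*(-8)²)) = √(1284 + (-8 + (½)*43*64)) = √(1284 + (-8 + 1376)) = √(1284 + 1368) = √2652 = 2*√663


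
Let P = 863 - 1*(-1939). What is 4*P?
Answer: 11208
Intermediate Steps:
P = 2802 (P = 863 + 1939 = 2802)
4*P = 4*2802 = 11208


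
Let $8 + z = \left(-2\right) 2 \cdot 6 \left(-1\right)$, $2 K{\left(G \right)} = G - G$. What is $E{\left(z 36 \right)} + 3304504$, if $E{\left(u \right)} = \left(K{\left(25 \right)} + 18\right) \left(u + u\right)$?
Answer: $3325240$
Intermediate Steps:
$K{\left(G \right)} = 0$ ($K{\left(G \right)} = \frac{G - G}{2} = \frac{1}{2} \cdot 0 = 0$)
$z = 16$ ($z = -8 + \left(-2\right) 2 \cdot 6 \left(-1\right) = -8 + \left(-4\right) 6 \left(-1\right) = -8 - -24 = -8 + 24 = 16$)
$E{\left(u \right)} = 36 u$ ($E{\left(u \right)} = \left(0 + 18\right) \left(u + u\right) = 18 \cdot 2 u = 36 u$)
$E{\left(z 36 \right)} + 3304504 = 36 \cdot 16 \cdot 36 + 3304504 = 36 \cdot 576 + 3304504 = 20736 + 3304504 = 3325240$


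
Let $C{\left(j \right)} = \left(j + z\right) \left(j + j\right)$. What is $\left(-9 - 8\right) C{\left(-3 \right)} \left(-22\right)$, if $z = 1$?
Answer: $4488$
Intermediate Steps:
$C{\left(j \right)} = 2 j \left(1 + j\right)$ ($C{\left(j \right)} = \left(j + 1\right) \left(j + j\right) = \left(1 + j\right) 2 j = 2 j \left(1 + j\right)$)
$\left(-9 - 8\right) C{\left(-3 \right)} \left(-22\right) = \left(-9 - 8\right) 2 \left(-3\right) \left(1 - 3\right) \left(-22\right) = - 17 \cdot 2 \left(-3\right) \left(-2\right) \left(-22\right) = \left(-17\right) 12 \left(-22\right) = \left(-204\right) \left(-22\right) = 4488$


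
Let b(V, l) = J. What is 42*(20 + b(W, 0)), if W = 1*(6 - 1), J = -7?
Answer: 546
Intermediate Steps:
W = 5 (W = 1*5 = 5)
b(V, l) = -7
42*(20 + b(W, 0)) = 42*(20 - 7) = 42*13 = 546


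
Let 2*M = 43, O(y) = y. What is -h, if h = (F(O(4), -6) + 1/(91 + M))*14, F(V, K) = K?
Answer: 18872/225 ≈ 83.875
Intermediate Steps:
M = 43/2 (M = (½)*43 = 43/2 ≈ 21.500)
h = -18872/225 (h = (-6 + 1/(91 + 43/2))*14 = (-6 + 1/(225/2))*14 = (-6 + 2/225)*14 = -1348/225*14 = -18872/225 ≈ -83.875)
-h = -1*(-18872/225) = 18872/225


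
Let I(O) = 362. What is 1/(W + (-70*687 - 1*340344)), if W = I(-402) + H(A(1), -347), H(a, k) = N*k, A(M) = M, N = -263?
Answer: -1/296811 ≈ -3.3691e-6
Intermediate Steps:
H(a, k) = -263*k
W = 91623 (W = 362 - 263*(-347) = 362 + 91261 = 91623)
1/(W + (-70*687 - 1*340344)) = 1/(91623 + (-70*687 - 1*340344)) = 1/(91623 + (-48090 - 340344)) = 1/(91623 - 388434) = 1/(-296811) = -1/296811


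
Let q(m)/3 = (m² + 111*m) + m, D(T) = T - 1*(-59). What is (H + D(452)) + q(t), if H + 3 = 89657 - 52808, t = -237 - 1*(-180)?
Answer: 27952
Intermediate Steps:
D(T) = 59 + T (D(T) = T + 59 = 59 + T)
t = -57 (t = -237 + 180 = -57)
q(m) = 3*m² + 336*m (q(m) = 3*((m² + 111*m) + m) = 3*(m² + 112*m) = 3*m² + 336*m)
H = 36846 (H = -3 + (89657 - 52808) = -3 + 36849 = 36846)
(H + D(452)) + q(t) = (36846 + (59 + 452)) + 3*(-57)*(112 - 57) = (36846 + 511) + 3*(-57)*55 = 37357 - 9405 = 27952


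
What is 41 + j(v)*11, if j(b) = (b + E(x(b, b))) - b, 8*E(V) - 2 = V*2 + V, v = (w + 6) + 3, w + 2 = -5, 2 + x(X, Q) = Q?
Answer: 175/4 ≈ 43.750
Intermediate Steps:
x(X, Q) = -2 + Q
w = -7 (w = -2 - 5 = -7)
v = 2 (v = (-7 + 6) + 3 = -1 + 3 = 2)
E(V) = ¼ + 3*V/8 (E(V) = ¼ + (V*2 + V)/8 = ¼ + (2*V + V)/8 = ¼ + (3*V)/8 = ¼ + 3*V/8)
j(b) = -½ + 3*b/8 (j(b) = (b + (¼ + 3*(-2 + b)/8)) - b = (b + (¼ + (-¾ + 3*b/8))) - b = (b + (-½ + 3*b/8)) - b = (-½ + 11*b/8) - b = -½ + 3*b/8)
41 + j(v)*11 = 41 + (-½ + (3/8)*2)*11 = 41 + (-½ + ¾)*11 = 41 + (¼)*11 = 41 + 11/4 = 175/4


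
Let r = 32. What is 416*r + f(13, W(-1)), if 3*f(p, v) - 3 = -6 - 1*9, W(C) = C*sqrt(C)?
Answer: 13308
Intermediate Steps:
W(C) = C**(3/2)
f(p, v) = -4 (f(p, v) = 1 + (-6 - 1*9)/3 = 1 + (-6 - 9)/3 = 1 + (1/3)*(-15) = 1 - 5 = -4)
416*r + f(13, W(-1)) = 416*32 - 4 = 13312 - 4 = 13308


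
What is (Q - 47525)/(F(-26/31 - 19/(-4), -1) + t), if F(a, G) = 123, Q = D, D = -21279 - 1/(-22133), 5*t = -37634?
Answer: 7614194655/819341527 ≈ 9.2931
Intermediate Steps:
t = -37634/5 (t = (1/5)*(-37634) = -37634/5 ≈ -7526.8)
D = -470968106/22133 (D = -21279 - 1*(-1/22133) = -21279 + 1/22133 = -470968106/22133 ≈ -21279.)
Q = -470968106/22133 ≈ -21279.
(Q - 47525)/(F(-26/31 - 19/(-4), -1) + t) = (-470968106/22133 - 47525)/(123 - 37634/5) = -1522838931/(22133*(-37019/5)) = -1522838931/22133*(-5/37019) = 7614194655/819341527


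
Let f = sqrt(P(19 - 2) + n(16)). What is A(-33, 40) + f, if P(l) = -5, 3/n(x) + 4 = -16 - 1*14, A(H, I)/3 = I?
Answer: 120 + I*sqrt(5882)/34 ≈ 120.0 + 2.2557*I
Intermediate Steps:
A(H, I) = 3*I
n(x) = -3/34 (n(x) = 3/(-4 + (-16 - 1*14)) = 3/(-4 + (-16 - 14)) = 3/(-4 - 30) = 3/(-34) = 3*(-1/34) = -3/34)
f = I*sqrt(5882)/34 (f = sqrt(-5 - 3/34) = sqrt(-173/34) = I*sqrt(5882)/34 ≈ 2.2557*I)
A(-33, 40) + f = 3*40 + I*sqrt(5882)/34 = 120 + I*sqrt(5882)/34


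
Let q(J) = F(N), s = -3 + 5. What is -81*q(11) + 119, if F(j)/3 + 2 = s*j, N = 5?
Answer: -1825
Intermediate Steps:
s = 2
F(j) = -6 + 6*j (F(j) = -6 + 3*(2*j) = -6 + 6*j)
q(J) = 24 (q(J) = -6 + 6*5 = -6 + 30 = 24)
-81*q(11) + 119 = -81*24 + 119 = -1944 + 119 = -1825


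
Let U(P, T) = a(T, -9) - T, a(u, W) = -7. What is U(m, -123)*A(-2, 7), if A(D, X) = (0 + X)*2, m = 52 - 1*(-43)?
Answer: 1624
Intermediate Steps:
m = 95 (m = 52 + 43 = 95)
U(P, T) = -7 - T
A(D, X) = 2*X (A(D, X) = X*2 = 2*X)
U(m, -123)*A(-2, 7) = (-7 - 1*(-123))*(2*7) = (-7 + 123)*14 = 116*14 = 1624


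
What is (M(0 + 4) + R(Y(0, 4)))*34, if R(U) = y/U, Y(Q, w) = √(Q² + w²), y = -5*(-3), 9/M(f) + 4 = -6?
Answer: 969/10 ≈ 96.900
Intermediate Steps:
M(f) = -9/10 (M(f) = 9/(-4 - 6) = 9/(-10) = 9*(-⅒) = -9/10)
y = 15
R(U) = 15/U
(M(0 + 4) + R(Y(0, 4)))*34 = (-9/10 + 15/(√(0² + 4²)))*34 = (-9/10 + 15/(√(0 + 16)))*34 = (-9/10 + 15/(√16))*34 = (-9/10 + 15/4)*34 = (57/20)*34 = 969/10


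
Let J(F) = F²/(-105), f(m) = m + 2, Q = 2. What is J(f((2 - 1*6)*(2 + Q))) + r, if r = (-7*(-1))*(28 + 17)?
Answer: 4697/15 ≈ 313.13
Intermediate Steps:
f(m) = 2 + m
r = 315 (r = 7*45 = 315)
J(F) = -F²/105 (J(F) = F²*(-1/105) = -F²/105)
J(f((2 - 1*6)*(2 + Q))) + r = -(2 + (2 - 1*6)*(2 + 2))²/105 + 315 = -(2 + (2 - 6)*4)²/105 + 315 = -(2 - 4*4)²/105 + 315 = -(2 - 16)²/105 + 315 = -1/105*(-14)² + 315 = -1/105*196 + 315 = -28/15 + 315 = 4697/15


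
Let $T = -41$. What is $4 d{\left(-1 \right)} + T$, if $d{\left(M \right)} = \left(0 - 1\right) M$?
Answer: $-37$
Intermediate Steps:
$d{\left(M \right)} = - M$
$4 d{\left(-1 \right)} + T = 4 \left(\left(-1\right) \left(-1\right)\right) - 41 = 4 \cdot 1 - 41 = 4 - 41 = -37$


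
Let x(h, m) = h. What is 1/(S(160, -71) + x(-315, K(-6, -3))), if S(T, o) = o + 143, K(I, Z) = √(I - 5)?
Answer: -1/243 ≈ -0.0041152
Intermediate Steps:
K(I, Z) = √(-5 + I)
S(T, o) = 143 + o
1/(S(160, -71) + x(-315, K(-6, -3))) = 1/((143 - 71) - 315) = 1/(72 - 315) = 1/(-243) = -1/243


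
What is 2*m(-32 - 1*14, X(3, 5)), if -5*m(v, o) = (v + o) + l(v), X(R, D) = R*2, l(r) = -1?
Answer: 82/5 ≈ 16.400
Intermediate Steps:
X(R, D) = 2*R
m(v, o) = ⅕ - o/5 - v/5 (m(v, o) = -((v + o) - 1)/5 = -((o + v) - 1)/5 = -(-1 + o + v)/5 = ⅕ - o/5 - v/5)
2*m(-32 - 1*14, X(3, 5)) = 2*(⅕ - 2*3/5 - (-32 - 1*14)/5) = 2*(⅕ - ⅕*6 - (-32 - 14)/5) = 2*(⅕ - 6/5 - ⅕*(-46)) = 2*(⅕ - 6/5 + 46/5) = 2*(41/5) = 82/5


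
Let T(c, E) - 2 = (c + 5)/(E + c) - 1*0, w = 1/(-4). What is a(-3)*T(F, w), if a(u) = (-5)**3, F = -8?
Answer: -3250/11 ≈ -295.45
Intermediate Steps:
a(u) = -125
w = -1/4 (w = 1*(-1/4) = -1/4 ≈ -0.25000)
T(c, E) = 2 + (5 + c)/(E + c) (T(c, E) = 2 + ((c + 5)/(E + c) - 1*0) = 2 + ((5 + c)/(E + c) + 0) = 2 + (5 + c)/(E + c))
a(-3)*T(F, w) = -125*(5 + 2*(-1/4) + 3*(-8))/(-1/4 - 8) = -125*(5 - 1/2 - 24)/(-33/4) = -(-500)*(-39)/(33*2) = -125*26/11 = -3250/11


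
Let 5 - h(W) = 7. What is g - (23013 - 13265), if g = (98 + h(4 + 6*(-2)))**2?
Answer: -532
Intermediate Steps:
h(W) = -2 (h(W) = 5 - 1*7 = 5 - 7 = -2)
g = 9216 (g = (98 - 2)**2 = 96**2 = 9216)
g - (23013 - 13265) = 9216 - (23013 - 13265) = 9216 - 1*9748 = 9216 - 9748 = -532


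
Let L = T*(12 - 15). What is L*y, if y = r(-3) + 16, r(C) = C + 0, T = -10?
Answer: 390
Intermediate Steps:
r(C) = C
L = 30 (L = -10*(12 - 15) = -10*(-3) = 30)
y = 13 (y = -3 + 16 = 13)
L*y = 30*13 = 390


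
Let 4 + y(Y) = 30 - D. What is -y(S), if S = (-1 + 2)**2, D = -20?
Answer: -46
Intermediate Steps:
S = 1 (S = 1**2 = 1)
y(Y) = 46 (y(Y) = -4 + (30 - 1*(-20)) = -4 + (30 + 20) = -4 + 50 = 46)
-y(S) = -1*46 = -46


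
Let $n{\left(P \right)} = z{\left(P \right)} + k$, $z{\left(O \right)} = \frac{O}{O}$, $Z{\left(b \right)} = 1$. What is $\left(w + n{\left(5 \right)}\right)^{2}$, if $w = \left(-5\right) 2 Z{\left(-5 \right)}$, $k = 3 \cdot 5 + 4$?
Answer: $100$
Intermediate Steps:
$z{\left(O \right)} = 1$
$k = 19$ ($k = 15 + 4 = 19$)
$n{\left(P \right)} = 20$ ($n{\left(P \right)} = 1 + 19 = 20$)
$w = -10$ ($w = \left(-5\right) 2 \cdot 1 = \left(-10\right) 1 = -10$)
$\left(w + n{\left(5 \right)}\right)^{2} = \left(-10 + 20\right)^{2} = 10^{2} = 100$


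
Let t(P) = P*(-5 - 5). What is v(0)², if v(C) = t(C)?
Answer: 0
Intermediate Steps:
t(P) = -10*P (t(P) = P*(-10) = -10*P)
v(C) = -10*C
v(0)² = (-10*0)² = 0² = 0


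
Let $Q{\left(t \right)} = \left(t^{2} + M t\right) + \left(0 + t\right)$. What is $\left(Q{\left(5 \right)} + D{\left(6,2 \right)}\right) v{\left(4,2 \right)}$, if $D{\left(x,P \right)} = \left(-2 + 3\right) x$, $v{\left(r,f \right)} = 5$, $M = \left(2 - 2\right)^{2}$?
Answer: $180$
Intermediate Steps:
$M = 0$ ($M = 0^{2} = 0$)
$D{\left(x,P \right)} = x$ ($D{\left(x,P \right)} = 1 x = x$)
$Q{\left(t \right)} = t + t^{2}$ ($Q{\left(t \right)} = \left(t^{2} + 0 t\right) + \left(0 + t\right) = \left(t^{2} + 0\right) + t = t^{2} + t = t + t^{2}$)
$\left(Q{\left(5 \right)} + D{\left(6,2 \right)}\right) v{\left(4,2 \right)} = \left(5 \left(1 + 5\right) + 6\right) 5 = \left(5 \cdot 6 + 6\right) 5 = \left(30 + 6\right) 5 = 36 \cdot 5 = 180$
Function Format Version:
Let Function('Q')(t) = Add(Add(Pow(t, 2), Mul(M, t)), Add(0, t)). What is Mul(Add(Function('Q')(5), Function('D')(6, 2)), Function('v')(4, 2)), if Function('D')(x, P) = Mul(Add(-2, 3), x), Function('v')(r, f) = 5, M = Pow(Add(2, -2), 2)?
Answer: 180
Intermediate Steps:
M = 0 (M = Pow(0, 2) = 0)
Function('D')(x, P) = x (Function('D')(x, P) = Mul(1, x) = x)
Function('Q')(t) = Add(t, Pow(t, 2)) (Function('Q')(t) = Add(Add(Pow(t, 2), Mul(0, t)), Add(0, t)) = Add(Add(Pow(t, 2), 0), t) = Add(Pow(t, 2), t) = Add(t, Pow(t, 2)))
Mul(Add(Function('Q')(5), Function('D')(6, 2)), Function('v')(4, 2)) = Mul(Add(Mul(5, Add(1, 5)), 6), 5) = Mul(Add(Mul(5, 6), 6), 5) = Mul(Add(30, 6), 5) = Mul(36, 5) = 180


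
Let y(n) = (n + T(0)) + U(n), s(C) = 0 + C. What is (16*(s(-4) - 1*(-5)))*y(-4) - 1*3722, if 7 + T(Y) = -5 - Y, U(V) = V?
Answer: -4042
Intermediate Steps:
T(Y) = -12 - Y (T(Y) = -7 + (-5 - Y) = -12 - Y)
s(C) = C
y(n) = -12 + 2*n (y(n) = (n + (-12 - 1*0)) + n = (n + (-12 + 0)) + n = (n - 12) + n = (-12 + n) + n = -12 + 2*n)
(16*(s(-4) - 1*(-5)))*y(-4) - 1*3722 = (16*(-4 - 1*(-5)))*(-12 + 2*(-4)) - 1*3722 = (16*(-4 + 5))*(-12 - 8) - 3722 = (16*1)*(-20) - 3722 = 16*(-20) - 3722 = -320 - 3722 = -4042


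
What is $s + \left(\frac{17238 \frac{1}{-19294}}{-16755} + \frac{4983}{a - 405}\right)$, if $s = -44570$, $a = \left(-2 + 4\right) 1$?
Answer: $- \frac{968018377809216}{21713033485} \approx -44582.0$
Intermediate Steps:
$a = 2$ ($a = 2 \cdot 1 = 2$)
$s + \left(\frac{17238 \frac{1}{-19294}}{-16755} + \frac{4983}{a - 405}\right) = -44570 + \left(\frac{17238 \frac{1}{-19294}}{-16755} + \frac{4983}{2 - 405}\right) = -44570 + \left(17238 \left(- \frac{1}{19294}\right) \left(- \frac{1}{16755}\right) + \frac{4983}{2 - 405}\right) = -44570 + \left(\left(- \frac{8619}{9647}\right) \left(- \frac{1}{16755}\right) + \frac{4983}{-403}\right) = -44570 + \left(\frac{2873}{53878495} + 4983 \left(- \frac{1}{403}\right)\right) = -44570 + \left(\frac{2873}{53878495} - \frac{4983}{403}\right) = -44570 - \frac{268475382766}{21713033485} = - \frac{968018377809216}{21713033485}$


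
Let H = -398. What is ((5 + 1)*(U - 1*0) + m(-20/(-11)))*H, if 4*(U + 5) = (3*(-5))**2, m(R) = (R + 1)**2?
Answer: -15191063/121 ≈ -1.2555e+5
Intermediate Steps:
m(R) = (1 + R)**2
U = 205/4 (U = -5 + (3*(-5))**2/4 = -5 + (1/4)*(-15)**2 = -5 + (1/4)*225 = -5 + 225/4 = 205/4 ≈ 51.250)
((5 + 1)*(U - 1*0) + m(-20/(-11)))*H = ((5 + 1)*(205/4 - 1*0) + (1 - 20/(-11))**2)*(-398) = (6*(205/4 + 0) + (1 - 20*(-1/11))**2)*(-398) = (6*(205/4) + (1 + 20/11)**2)*(-398) = (615/2 + (31/11)**2)*(-398) = (615/2 + 961/121)*(-398) = (76337/242)*(-398) = -15191063/121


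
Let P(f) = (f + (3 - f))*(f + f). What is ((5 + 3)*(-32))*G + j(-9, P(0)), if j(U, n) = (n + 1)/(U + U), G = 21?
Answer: -96769/18 ≈ -5376.1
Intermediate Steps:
P(f) = 6*f (P(f) = 3*(2*f) = 6*f)
j(U, n) = (1 + n)/(2*U) (j(U, n) = (1 + n)/((2*U)) = (1 + n)*(1/(2*U)) = (1 + n)/(2*U))
((5 + 3)*(-32))*G + j(-9, P(0)) = ((5 + 3)*(-32))*21 + (1/2)*(1 + 6*0)/(-9) = (8*(-32))*21 + (1/2)*(-1/9)*(1 + 0) = -256*21 + (1/2)*(-1/9)*1 = -5376 - 1/18 = -96769/18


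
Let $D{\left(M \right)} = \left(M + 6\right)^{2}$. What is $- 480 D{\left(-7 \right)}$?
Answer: $-480$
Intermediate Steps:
$D{\left(M \right)} = \left(6 + M\right)^{2}$
$- 480 D{\left(-7 \right)} = - 480 \left(6 - 7\right)^{2} = - 480 \left(-1\right)^{2} = \left(-480\right) 1 = -480$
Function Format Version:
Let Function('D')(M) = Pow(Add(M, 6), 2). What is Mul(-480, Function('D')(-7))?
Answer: -480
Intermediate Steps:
Function('D')(M) = Pow(Add(6, M), 2)
Mul(-480, Function('D')(-7)) = Mul(-480, Pow(Add(6, -7), 2)) = Mul(-480, Pow(-1, 2)) = Mul(-480, 1) = -480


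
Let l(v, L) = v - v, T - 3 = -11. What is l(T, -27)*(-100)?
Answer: 0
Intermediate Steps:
T = -8 (T = 3 - 11 = -8)
l(v, L) = 0
l(T, -27)*(-100) = 0*(-100) = 0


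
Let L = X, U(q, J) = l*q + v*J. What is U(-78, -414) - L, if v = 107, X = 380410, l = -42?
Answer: -421432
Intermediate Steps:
U(q, J) = -42*q + 107*J
L = 380410
U(-78, -414) - L = (-42*(-78) + 107*(-414)) - 1*380410 = (3276 - 44298) - 380410 = -41022 - 380410 = -421432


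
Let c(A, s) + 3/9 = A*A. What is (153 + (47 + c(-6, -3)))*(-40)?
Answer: -28280/3 ≈ -9426.7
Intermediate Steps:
c(A, s) = -1/3 + A**2 (c(A, s) = -1/3 + A*A = -1/3 + A**2)
(153 + (47 + c(-6, -3)))*(-40) = (153 + (47 + (-1/3 + (-6)**2)))*(-40) = (153 + (47 + (-1/3 + 36)))*(-40) = (153 + (47 + 107/3))*(-40) = (153 + 248/3)*(-40) = (707/3)*(-40) = -28280/3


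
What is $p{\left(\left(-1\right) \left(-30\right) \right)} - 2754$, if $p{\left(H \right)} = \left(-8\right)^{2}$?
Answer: $-2690$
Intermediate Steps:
$p{\left(H \right)} = 64$
$p{\left(\left(-1\right) \left(-30\right) \right)} - 2754 = 64 - 2754 = -2690$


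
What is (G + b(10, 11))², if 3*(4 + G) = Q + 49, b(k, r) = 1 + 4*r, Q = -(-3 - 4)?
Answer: 32041/9 ≈ 3560.1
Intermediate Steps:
Q = 7 (Q = -1*(-7) = 7)
G = 44/3 (G = -4 + (7 + 49)/3 = -4 + (⅓)*56 = -4 + 56/3 = 44/3 ≈ 14.667)
(G + b(10, 11))² = (44/3 + (1 + 4*11))² = (44/3 + (1 + 44))² = (44/3 + 45)² = (179/3)² = 32041/9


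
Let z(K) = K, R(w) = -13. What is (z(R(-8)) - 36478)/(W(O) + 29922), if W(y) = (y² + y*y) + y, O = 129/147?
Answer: -87614891/71848527 ≈ -1.2194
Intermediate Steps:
O = 43/49 (O = 129*(1/147) = 43/49 ≈ 0.87755)
W(y) = y + 2*y² (W(y) = (y² + y²) + y = 2*y² + y = y + 2*y²)
(z(R(-8)) - 36478)/(W(O) + 29922) = (-13 - 36478)/(43*(1 + 2*(43/49))/49 + 29922) = -36491/(43*(1 + 86/49)/49 + 29922) = -36491/((43/49)*(135/49) + 29922) = -36491/(5805/2401 + 29922) = -36491/71848527/2401 = -36491*2401/71848527 = -87614891/71848527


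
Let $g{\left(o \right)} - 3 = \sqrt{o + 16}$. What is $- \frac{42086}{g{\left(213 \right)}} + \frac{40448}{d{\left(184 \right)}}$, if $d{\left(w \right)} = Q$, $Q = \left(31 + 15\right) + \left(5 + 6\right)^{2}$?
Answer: $\frac{1362893}{1670} - \frac{1913 \sqrt{229}}{10} \approx -2078.8$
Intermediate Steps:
$g{\left(o \right)} = 3 + \sqrt{16 + o}$ ($g{\left(o \right)} = 3 + \sqrt{o + 16} = 3 + \sqrt{16 + o}$)
$Q = 167$ ($Q = 46 + 11^{2} = 46 + 121 = 167$)
$d{\left(w \right)} = 167$
$- \frac{42086}{g{\left(213 \right)}} + \frac{40448}{d{\left(184 \right)}} = - \frac{42086}{3 + \sqrt{16 + 213}} + \frac{40448}{167} = - \frac{42086}{3 + \sqrt{229}} + 40448 \cdot \frac{1}{167} = - \frac{42086}{3 + \sqrt{229}} + \frac{40448}{167} = \frac{40448}{167} - \frac{42086}{3 + \sqrt{229}}$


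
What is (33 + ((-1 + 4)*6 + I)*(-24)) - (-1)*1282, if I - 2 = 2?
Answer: 787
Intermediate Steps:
I = 4 (I = 2 + 2 = 4)
(33 + ((-1 + 4)*6 + I)*(-24)) - (-1)*1282 = (33 + ((-1 + 4)*6 + 4)*(-24)) - (-1)*1282 = (33 + (3*6 + 4)*(-24)) - 1*(-1282) = (33 + (18 + 4)*(-24)) + 1282 = (33 + 22*(-24)) + 1282 = (33 - 528) + 1282 = -495 + 1282 = 787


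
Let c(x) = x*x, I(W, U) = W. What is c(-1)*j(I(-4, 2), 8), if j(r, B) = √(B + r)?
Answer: 2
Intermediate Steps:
c(x) = x²
c(-1)*j(I(-4, 2), 8) = (-1)²*√(8 - 4) = 1*√4 = 1*2 = 2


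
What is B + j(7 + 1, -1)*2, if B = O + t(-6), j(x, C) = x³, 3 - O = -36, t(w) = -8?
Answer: 1055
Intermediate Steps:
O = 39 (O = 3 - 1*(-36) = 3 + 36 = 39)
B = 31 (B = 39 - 8 = 31)
B + j(7 + 1, -1)*2 = 31 + (7 + 1)³*2 = 31 + 8³*2 = 31 + 512*2 = 31 + 1024 = 1055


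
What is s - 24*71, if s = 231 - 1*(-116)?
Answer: -1357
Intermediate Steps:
s = 347 (s = 231 + 116 = 347)
s - 24*71 = 347 - 24*71 = 347 - 1704 = -1357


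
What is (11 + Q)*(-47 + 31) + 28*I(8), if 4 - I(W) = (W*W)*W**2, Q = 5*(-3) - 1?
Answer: -114496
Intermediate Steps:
Q = -16 (Q = -15 - 1 = -16)
I(W) = 4 - W**4 (I(W) = 4 - W*W*W**2 = 4 - W**2*W**2 = 4 - W**4)
(11 + Q)*(-47 + 31) + 28*I(8) = (11 - 16)*(-47 + 31) + 28*(4 - 1*8**4) = -5*(-16) + 28*(4 - 1*4096) = 80 + 28*(4 - 4096) = 80 + 28*(-4092) = 80 - 114576 = -114496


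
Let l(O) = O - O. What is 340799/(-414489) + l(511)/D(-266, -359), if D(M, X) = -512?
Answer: -340799/414489 ≈ -0.82222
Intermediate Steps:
l(O) = 0
340799/(-414489) + l(511)/D(-266, -359) = 340799/(-414489) + 0/(-512) = 340799*(-1/414489) + 0*(-1/512) = -340799/414489 + 0 = -340799/414489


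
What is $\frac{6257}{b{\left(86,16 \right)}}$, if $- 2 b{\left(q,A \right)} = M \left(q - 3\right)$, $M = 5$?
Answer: $- \frac{12514}{415} \approx -30.154$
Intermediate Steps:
$b{\left(q,A \right)} = \frac{15}{2} - \frac{5 q}{2}$ ($b{\left(q,A \right)} = - \frac{5 \left(q - 3\right)}{2} = - \frac{5 \left(-3 + q\right)}{2} = - \frac{-15 + 5 q}{2} = \frac{15}{2} - \frac{5 q}{2}$)
$\frac{6257}{b{\left(86,16 \right)}} = \frac{6257}{\frac{15}{2} - 215} = \frac{6257}{- \frac{415}{2}} = 6257 \left(- \frac{2}{415}\right) = - \frac{12514}{415}$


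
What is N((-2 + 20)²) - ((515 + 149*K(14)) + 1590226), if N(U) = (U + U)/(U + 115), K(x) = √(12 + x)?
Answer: -698334651/439 - 149*√26 ≈ -1.5915e+6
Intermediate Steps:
N(U) = 2*U/(115 + U) (N(U) = (2*U)/(115 + U) = 2*U/(115 + U))
N((-2 + 20)²) - ((515 + 149*K(14)) + 1590226) = 2*(-2 + 20)²/(115 + (-2 + 20)²) - ((515 + 149*√(12 + 14)) + 1590226) = 2*18²/(115 + 18²) - ((515 + 149*√26) + 1590226) = 2*324/(115 + 324) - (1590741 + 149*√26) = 2*324/439 + (-1590741 - 149*√26) = 2*324*(1/439) + (-1590741 - 149*√26) = 648/439 + (-1590741 - 149*√26) = -698334651/439 - 149*√26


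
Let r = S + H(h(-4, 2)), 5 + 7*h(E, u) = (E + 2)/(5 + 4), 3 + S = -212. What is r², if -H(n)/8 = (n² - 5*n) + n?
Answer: 932690446081/15752961 ≈ 59207.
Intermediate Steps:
S = -215 (S = -3 - 212 = -215)
h(E, u) = -43/63 + E/63 (h(E, u) = -5/7 + ((E + 2)/(5 + 4))/7 = -5/7 + ((2 + E)/9)/7 = -5/7 + ((2 + E)*(⅑))/7 = -5/7 + (2/9 + E/9)/7 = -5/7 + (2/63 + E/63) = -43/63 + E/63)
H(n) = -8*n² + 32*n (H(n) = -8*((n² - 5*n) + n) = -8*(n² - 4*n) = -8*n² + 32*n)
r = -965759/3969 (r = -215 + 8*(-43/63 + (1/63)*(-4))*(4 - (-43/63 + (1/63)*(-4))) = -215 + 8*(-43/63 - 4/63)*(4 - (-43/63 - 4/63)) = -215 + 8*(-47/63)*(4 - 1*(-47/63)) = -215 + 8*(-47/63)*(4 + 47/63) = -215 + 8*(-47/63)*(299/63) = -215 - 112424/3969 = -965759/3969 ≈ -243.33)
r² = (-965759/3969)² = 932690446081/15752961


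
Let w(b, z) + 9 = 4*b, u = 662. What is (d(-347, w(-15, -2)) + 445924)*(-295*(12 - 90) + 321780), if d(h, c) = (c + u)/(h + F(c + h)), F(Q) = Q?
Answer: 117311149277010/763 ≈ 1.5375e+11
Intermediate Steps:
w(b, z) = -9 + 4*b
d(h, c) = (662 + c)/(c + 2*h) (d(h, c) = (c + 662)/(h + (c + h)) = (662 + c)/(c + 2*h))
(d(-347, w(-15, -2)) + 445924)*(-295*(12 - 90) + 321780) = ((662 + (-9 + 4*(-15)))/((-9 + 4*(-15)) + 2*(-347)) + 445924)*(-295*(12 - 90) + 321780) = ((662 + (-9 - 60))/((-9 - 60) - 694) + 445924)*(-295*(-78) + 321780) = ((662 - 69)/(-69 - 694) + 445924)*(23010 + 321780) = (593/(-763) + 445924)*344790 = (-1/763*593 + 445924)*344790 = (-593/763 + 445924)*344790 = (340239419/763)*344790 = 117311149277010/763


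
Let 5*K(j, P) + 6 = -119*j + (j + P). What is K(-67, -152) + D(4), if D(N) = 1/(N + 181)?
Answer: 286677/185 ≈ 1549.6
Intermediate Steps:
K(j, P) = -6/5 - 118*j/5 + P/5 (K(j, P) = -6/5 + (-119*j + (j + P))/5 = -6/5 + (-119*j + (P + j))/5 = -6/5 + (P - 118*j)/5 = -6/5 + (-118*j/5 + P/5) = -6/5 - 118*j/5 + P/5)
D(N) = 1/(181 + N)
K(-67, -152) + D(4) = (-6/5 - 118/5*(-67) + (⅕)*(-152)) + 1/(181 + 4) = (-6/5 + 7906/5 - 152/5) + 1/185 = 7748/5 + 1/185 = 286677/185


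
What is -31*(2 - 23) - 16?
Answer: 635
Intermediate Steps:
-31*(2 - 23) - 16 = -31*(-21) - 16 = 651 - 16 = 635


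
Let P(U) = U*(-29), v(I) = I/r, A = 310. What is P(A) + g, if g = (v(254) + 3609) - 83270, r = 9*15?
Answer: -11967631/135 ≈ -88649.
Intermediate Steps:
r = 135
v(I) = I/135
g = -10753981/135 (g = ((1/135)*254 + 3609) - 83270 = (254/135 + 3609) - 83270 = 487469/135 - 83270 = -10753981/135 ≈ -79659.)
P(U) = -29*U
P(A) + g = -29*310 - 10753981/135 = -8990 - 10753981/135 = -11967631/135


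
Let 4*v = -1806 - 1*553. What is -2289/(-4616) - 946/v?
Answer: 22866695/10889144 ≈ 2.1000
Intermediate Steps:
v = -2359/4 (v = (-1806 - 1*553)/4 = (-1806 - 553)/4 = (¼)*(-2359) = -2359/4 ≈ -589.75)
-2289/(-4616) - 946/v = -2289/(-4616) - 946/(-2359/4) = -2289*(-1/4616) - 946*(-4/2359) = 2289/4616 + 3784/2359 = 22866695/10889144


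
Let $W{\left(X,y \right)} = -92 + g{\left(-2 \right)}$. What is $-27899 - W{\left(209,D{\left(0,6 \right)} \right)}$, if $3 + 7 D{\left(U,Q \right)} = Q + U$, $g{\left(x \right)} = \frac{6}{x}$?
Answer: $-27804$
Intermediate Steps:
$D{\left(U,Q \right)} = - \frac{3}{7} + \frac{Q}{7} + \frac{U}{7}$ ($D{\left(U,Q \right)} = - \frac{3}{7} + \frac{Q + U}{7} = - \frac{3}{7} + \left(\frac{Q}{7} + \frac{U}{7}\right) = - \frac{3}{7} + \frac{Q}{7} + \frac{U}{7}$)
$W{\left(X,y \right)} = -95$ ($W{\left(X,y \right)} = -92 + \frac{6}{-2} = -92 + 6 \left(- \frac{1}{2}\right) = -92 - 3 = -95$)
$-27899 - W{\left(209,D{\left(0,6 \right)} \right)} = -27899 - -95 = -27899 + 95 = -27804$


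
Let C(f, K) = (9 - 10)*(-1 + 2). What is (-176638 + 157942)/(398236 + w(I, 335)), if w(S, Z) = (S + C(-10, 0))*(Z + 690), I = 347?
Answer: -3116/125481 ≈ -0.024832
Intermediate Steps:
C(f, K) = -1 (C(f, K) = -1*1 = -1)
w(S, Z) = (-1 + S)*(690 + Z) (w(S, Z) = (S - 1)*(Z + 690) = (-1 + S)*(690 + Z))
(-176638 + 157942)/(398236 + w(I, 335)) = (-176638 + 157942)/(398236 + (-690 - 1*335 + 690*347 + 347*335)) = -18696/(398236 + (-690 - 335 + 239430 + 116245)) = -18696/(398236 + 354650) = -18696/752886 = -18696*1/752886 = -3116/125481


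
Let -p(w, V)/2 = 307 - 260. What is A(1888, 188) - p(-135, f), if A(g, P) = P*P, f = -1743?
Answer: 35438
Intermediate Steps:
A(g, P) = P**2
p(w, V) = -94 (p(w, V) = -2*(307 - 260) = -2*47 = -94)
A(1888, 188) - p(-135, f) = 188**2 - 1*(-94) = 35344 + 94 = 35438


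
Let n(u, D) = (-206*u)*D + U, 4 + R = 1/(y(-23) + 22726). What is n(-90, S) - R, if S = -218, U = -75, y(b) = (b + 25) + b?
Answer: -91768864656/22705 ≈ -4.0418e+6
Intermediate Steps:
y(b) = 25 + 2*b (y(b) = (25 + b) + b = 25 + 2*b)
R = -90819/22705 (R = -4 + 1/((25 + 2*(-23)) + 22726) = -4 + 1/((25 - 46) + 22726) = -4 + 1/(-21 + 22726) = -4 + 1/22705 = -90819/22705 ≈ -4.0000)
n(u, D) = -75 - 206*D*u (n(u, D) = (-206*u)*D - 75 = -206*D*u - 75 = -75 - 206*D*u)
n(-90, S) - R = (-75 - 206*(-218)*(-90)) - 1*(-90819/22705) = (-75 - 4041720) + 90819/22705 = -4041795 + 90819/22705 = -91768864656/22705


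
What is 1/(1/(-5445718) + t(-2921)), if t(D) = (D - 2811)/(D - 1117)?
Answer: 10994904642/15607425769 ≈ 0.70447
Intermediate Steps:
t(D) = (-2811 + D)/(-1117 + D)
1/(1/(-5445718) + t(-2921)) = 1/(1/(-5445718) + (-2811 - 2921)/(-1117 - 2921)) = 1/(-1/5445718 - 5732/(-4038)) = 1/(-1/5445718 - 1/4038*(-5732)) = 1/(-1/5445718 + 2866/2019) = 1/(15607425769/10994904642) = 10994904642/15607425769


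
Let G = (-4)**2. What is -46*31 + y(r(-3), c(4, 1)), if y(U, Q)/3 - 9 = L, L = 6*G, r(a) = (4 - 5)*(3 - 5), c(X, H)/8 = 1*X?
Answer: -1111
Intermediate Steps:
c(X, H) = 8*X (c(X, H) = 8*(1*X) = 8*X)
G = 16
r(a) = 2 (r(a) = -1*(-2) = 2)
L = 96 (L = 6*16 = 96)
y(U, Q) = 315 (y(U, Q) = 27 + 3*96 = 27 + 288 = 315)
-46*31 + y(r(-3), c(4, 1)) = -46*31 + 315 = -1426 + 315 = -1111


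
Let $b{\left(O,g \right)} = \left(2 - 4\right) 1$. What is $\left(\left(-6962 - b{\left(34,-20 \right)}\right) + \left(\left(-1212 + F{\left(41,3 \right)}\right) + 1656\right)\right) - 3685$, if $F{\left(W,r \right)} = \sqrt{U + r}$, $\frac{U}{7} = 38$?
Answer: $-10201 + \sqrt{269} \approx -10185.0$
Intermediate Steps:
$U = 266$ ($U = 7 \cdot 38 = 266$)
$b{\left(O,g \right)} = -2$ ($b{\left(O,g \right)} = \left(-2\right) 1 = -2$)
$F{\left(W,r \right)} = \sqrt{266 + r}$
$\left(\left(-6962 - b{\left(34,-20 \right)}\right) + \left(\left(-1212 + F{\left(41,3 \right)}\right) + 1656\right)\right) - 3685 = \left(\left(-6962 - -2\right) + \left(\left(-1212 + \sqrt{266 + 3}\right) + 1656\right)\right) - 3685 = \left(\left(-6962 + 2\right) + \left(\left(-1212 + \sqrt{269}\right) + 1656\right)\right) - 3685 = \left(-6960 + \left(444 + \sqrt{269}\right)\right) - 3685 = \left(-6516 + \sqrt{269}\right) - 3685 = -10201 + \sqrt{269}$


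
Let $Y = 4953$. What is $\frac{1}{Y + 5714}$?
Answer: $\frac{1}{10667} \approx 9.3747 \cdot 10^{-5}$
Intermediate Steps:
$\frac{1}{Y + 5714} = \frac{1}{4953 + 5714} = \frac{1}{10667}$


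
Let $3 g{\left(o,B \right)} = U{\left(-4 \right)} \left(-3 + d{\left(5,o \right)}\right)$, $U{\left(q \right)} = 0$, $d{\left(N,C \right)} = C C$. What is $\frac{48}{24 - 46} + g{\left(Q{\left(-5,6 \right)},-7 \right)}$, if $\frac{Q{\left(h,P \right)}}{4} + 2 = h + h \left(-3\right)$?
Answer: $- \frac{24}{11} \approx -2.1818$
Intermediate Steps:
$d{\left(N,C \right)} = C^{2}$
$Q{\left(h,P \right)} = -8 - 8 h$ ($Q{\left(h,P \right)} = -8 + 4 \left(h + h \left(-3\right)\right) = -8 + 4 \left(h - 3 h\right) = -8 + 4 \left(- 2 h\right) = -8 - 8 h$)
$g{\left(o,B \right)} = 0$ ($g{\left(o,B \right)} = \frac{0 \left(-3 + o^{2}\right)}{3} = \frac{1}{3} \cdot 0 = 0$)
$\frac{48}{24 - 46} + g{\left(Q{\left(-5,6 \right)},-7 \right)} = \frac{48}{24 - 46} + 0 = \frac{48}{-22} + 0 = 48 \left(- \frac{1}{22}\right) + 0 = - \frac{24}{11} + 0 = - \frac{24}{11}$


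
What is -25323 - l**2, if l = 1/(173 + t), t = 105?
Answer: -1957062733/77284 ≈ -25323.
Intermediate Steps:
l = 1/278 (l = 1/(173 + 105) = 1/278 ≈ 0.0035971)
-25323 - l**2 = -25323 - (1/278)**2 = -25323 - 1*1/77284 = -25323 - 1/77284 = -1957062733/77284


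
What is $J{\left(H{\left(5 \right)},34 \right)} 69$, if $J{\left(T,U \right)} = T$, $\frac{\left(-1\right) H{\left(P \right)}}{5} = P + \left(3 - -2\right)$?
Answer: $-3450$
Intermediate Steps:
$H{\left(P \right)} = -25 - 5 P$ ($H{\left(P \right)} = - 5 \left(P + \left(3 - -2\right)\right) = - 5 \left(P + \left(3 + 2\right)\right) = - 5 \left(P + 5\right) = - 5 \left(5 + P\right) = -25 - 5 P$)
$J{\left(H{\left(5 \right)},34 \right)} 69 = \left(-25 - 25\right) 69 = \left(-50\right) 69 = -3450$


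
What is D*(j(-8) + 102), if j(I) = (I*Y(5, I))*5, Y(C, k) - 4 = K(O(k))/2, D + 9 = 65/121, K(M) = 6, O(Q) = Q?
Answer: 182272/121 ≈ 1506.4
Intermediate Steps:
D = -1024/121 (D = -9 + 65/121 = -1024/121 ≈ -8.4628)
Y(C, k) = 7 (Y(C, k) = 4 + 6/2 = 4 + 6*(½) = 4 + 3 = 7)
j(I) = 35*I (j(I) = (I*7)*5 = (7*I)*5 = 35*I)
D*(j(-8) + 102) = -1024*(35*(-8) + 102)/121 = -1024*(-280 + 102)/121 = -1024/121*(-178) = 182272/121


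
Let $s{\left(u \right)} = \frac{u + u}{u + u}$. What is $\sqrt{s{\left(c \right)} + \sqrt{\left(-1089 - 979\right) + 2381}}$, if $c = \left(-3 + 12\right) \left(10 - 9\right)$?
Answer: $\sqrt{1 + \sqrt{313}} \approx 4.3234$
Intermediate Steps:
$c = 9$ ($c = 9 \cdot 1 = 9$)
$s{\left(u \right)} = 1$ ($s{\left(u \right)} = \frac{2 u}{2 u} = 2 u \frac{1}{2 u} = 1$)
$\sqrt{s{\left(c \right)} + \sqrt{\left(-1089 - 979\right) + 2381}} = \sqrt{1 + \sqrt{\left(-1089 - 979\right) + 2381}} = \sqrt{1 + \sqrt{-2068 + 2381}} = \sqrt{1 + \sqrt{313}}$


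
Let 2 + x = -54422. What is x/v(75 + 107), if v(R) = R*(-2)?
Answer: 13606/91 ≈ 149.52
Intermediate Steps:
v(R) = -2*R
x = -54424 (x = -2 - 54422 = -54424)
x/v(75 + 107) = -54424*(-1/(2*(75 + 107))) = -54424/((-2*182)) = -54424/(-364) = -54424*(-1/364) = 13606/91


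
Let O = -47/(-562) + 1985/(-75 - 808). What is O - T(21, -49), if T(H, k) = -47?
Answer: 22249493/496246 ≈ 44.836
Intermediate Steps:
O = -1074069/496246 (O = -47*(-1/562) + 1985/(-883) = 47/562 + 1985*(-1/883) = 47/562 - 1985/883 = -1074069/496246 ≈ -2.1644)
O - T(21, -49) = -1074069/496246 - 1*(-47) = -1074069/496246 + 47 = 22249493/496246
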